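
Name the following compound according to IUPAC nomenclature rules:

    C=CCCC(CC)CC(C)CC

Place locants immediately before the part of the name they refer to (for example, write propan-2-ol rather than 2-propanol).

5-ethyl-7-methylnon-1-ene

Counting along the main chain through the multiple bond gives 9 carbons: the parent is nonane.
A C=C double bond in the chain gives the infix -ene-.
Choose the numbering such that numbering from this end puts the double bond at C-1 rather than C-8.
That gives the double bond between C-1 and C-2; an ethyl group at C-5; a methyl group at C-7.
Prefixes are listed alphabetically: ethyl, methyl.
The name is 5-ethyl-7-methylnon-1-ene.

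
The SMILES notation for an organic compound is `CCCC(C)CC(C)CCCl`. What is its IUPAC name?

The longest continuous carbon chain has 8 atoms, so the parent hydride is octane.
Number the chain so that the substituent locant set {1,3,5} is lower than {4,6,8} at the first point of difference.
That gives a chloro group at C-1; methyl groups at C-3 and C-5.
Substituent prefixes are cited in alphabetical order (multiplying prefixes like di-/tri- are ignored for ordering).
The name is 1-chloro-3,5-dimethyloctane.

1-chloro-3,5-dimethyloctane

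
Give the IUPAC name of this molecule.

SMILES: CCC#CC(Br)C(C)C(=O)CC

The longest chain bearing the carbonyl and the multiple bond is 9 carbons long (nonane).
The highest-priority functional group is a ketone (C=O on an internal carbon), so the name ends in -one.
A C≡C triple bond in the chain gives the infix -yne-.
The numbering direction is chosen so that numbering from this end puts the carbonyl group at C-3 rather than C-7.
This places the carbonyl at C-3; the triple bond between C-6 and C-7; a bromo group at C-5; a methyl group at C-4.
Prefixes are listed alphabetically: bromo, methyl.
The name is 5-bromo-4-methylnon-6-yn-3-one.

5-bromo-4-methylnon-6-yn-3-one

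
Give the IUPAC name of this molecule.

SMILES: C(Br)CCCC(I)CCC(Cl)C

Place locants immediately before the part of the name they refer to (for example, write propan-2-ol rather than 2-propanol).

The longest carbon chain is 9 atoms: the parent is nonane.
Number the chain so that the substituent locant set {1,5,8} is lower than {2,5,9} at the first point of difference.
With this numbering: a bromo group at C-1; a chloro group at C-8; an iodo group at C-5.
Substituent prefixes are cited in alphabetical order (multiplying prefixes like di-/tri- are ignored for ordering).
The name is 1-bromo-8-chloro-5-iodononane.

1-bromo-8-chloro-5-iodononane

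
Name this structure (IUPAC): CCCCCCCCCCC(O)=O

The longest carbon chain that includes the –COOH group has 11 carbons, so the parent hydride is undecane.
A carboxylic acid (terminal –COOH) is the principal characteristic group, giving the suffix -oic acid.
Number the chain so that the carboxylic acid carbon is C-1 by definition.
The name is undecanoic acid.

undecanoic acid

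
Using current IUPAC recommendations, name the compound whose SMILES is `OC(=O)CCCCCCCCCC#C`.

Counting along the main chain through the –COOH group and the multiple bond gives 12 carbons: the parent is dodecane.
The highest-priority functional group is a carboxylic acid (terminal –COOH), so the name ends in -oic acid.
There is one C≡C triple bond, indicated by the ending -yne.
Choose the numbering such that the carboxylic acid carbon is C-1 by definition.
This places the triple bond between C-11 and C-12.
Putting it together: dodec-11-ynoic acid.

dodec-11-ynoic acid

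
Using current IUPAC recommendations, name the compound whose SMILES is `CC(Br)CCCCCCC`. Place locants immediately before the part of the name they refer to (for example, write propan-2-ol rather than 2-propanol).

2-bromononane

The parent chain contains 9 carbons (nonane).
The numbering direction is chosen so that the substituent locant set {2} is lower than {8} at the first point of difference.
With this numbering: a bromo group at C-2.
Assembling the pieces gives 2-bromononane.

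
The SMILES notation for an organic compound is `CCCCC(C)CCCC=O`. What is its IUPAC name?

Counting along the main chain through the –CHO group gives 9 carbons: the parent is nonane.
The highest-priority functional group is an aldehyde (terminal –CHO), so the name ends in -al.
Choose the numbering such that the aldehyde carbon is C-1 by definition.
This places a methyl group at C-5.
Assembling the pieces gives 5-methylnonanal.

5-methylnonanal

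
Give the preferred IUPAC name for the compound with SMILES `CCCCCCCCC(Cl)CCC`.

4-chlorododecane

The longest carbon chain is 12 atoms: the parent is dodecane.
Choose the numbering such that the substituent locant set {4} is lower than {9} at the first point of difference.
With this numbering: a chloro group at C-4.
Assembling the pieces gives 4-chlorododecane.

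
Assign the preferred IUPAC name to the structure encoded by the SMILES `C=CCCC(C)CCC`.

5-methyloct-1-ene

The longest chain bearing the multiple bond is 8 carbons long (octane).
There is one C=C double bond, indicated by the ending -ene.
Number the chain so that numbering from this end puts the double bond at C-1 rather than C-7.
That gives the double bond between C-1 and C-2; a methyl group at C-5.
The name is 5-methyloct-1-ene.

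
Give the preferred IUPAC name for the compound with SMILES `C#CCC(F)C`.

The longest carbon chain that includes the multiple bond has 5 carbons, so the parent hydride is pentane.
A C≡C triple bond in the chain gives the infix -yne-.
The numbering direction is chosen so that numbering from this end puts the triple bond at C-1 rather than C-4.
That gives the triple bond between C-1 and C-2; a fluoro group at C-4.
Assembling the pieces gives 4-fluoropent-1-yne.

4-fluoropent-1-yne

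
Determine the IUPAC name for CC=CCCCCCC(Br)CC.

9-bromoundec-2-ene

The longest chain bearing the multiple bond is 11 carbons long (undecane).
The chain contains a C=C double bond, so the unsaturation ending is -ene.
Number the chain so that numbering from this end puts the double bond at C-2 rather than C-9.
With this numbering: the double bond between C-2 and C-3; a bromo group at C-9.
The name is 9-bromoundec-2-ene.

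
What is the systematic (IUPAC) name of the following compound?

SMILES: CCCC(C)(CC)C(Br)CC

3-bromo-4-ethyl-4-methylheptane

The parent chain contains 7 carbons (heptane).
Number the chain so that the substituent locant set {3,4,4} is lower than {4,4,5} at the first point of difference.
With this numbering: a bromo group at C-3; an ethyl group at C-4; a methyl group at C-4.
The substituents are ordered alphabetically, ignoring any di-/tri- multipliers.
Putting it together: 3-bromo-4-ethyl-4-methylheptane.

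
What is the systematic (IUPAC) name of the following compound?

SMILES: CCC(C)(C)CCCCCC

3,3-dimethylnonane

The parent chain contains 9 carbons (nonane).
The numbering direction is chosen so that the substituent locant set {3,3} is lower than {7,7} at the first point of difference.
That gives two methyl groups at C-3.
Assembling the pieces gives 3,3-dimethylnonane.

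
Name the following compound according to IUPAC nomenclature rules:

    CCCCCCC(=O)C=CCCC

The longest carbon chain that includes the carbonyl and the multiple bond has 12 carbons, so the parent hydride is dodecane.
A ketone (C=O on an internal carbon) is the principal characteristic group, giving the suffix -one.
The chain contains a C=C double bond, so the unsaturation ending is -ene.
Number the chain so that numbering from this end puts the carbonyl group at C-6 rather than C-7.
That gives the carbonyl at C-6; the double bond between C-4 and C-5.
Assembling the pieces gives dodec-4-en-6-one.

dodec-4-en-6-one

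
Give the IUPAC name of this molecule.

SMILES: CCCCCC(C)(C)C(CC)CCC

4-ethyl-5,5-dimethyldecane

The longest carbon chain is 10 atoms: the parent is decane.
Number the chain so that the substituent locant set {4,5,5} is lower than {6,6,7} at the first point of difference.
This places an ethyl group at C-4; two methyl groups at C-5.
Prefixes are listed alphabetically: ethyl, methyl.
Putting it together: 4-ethyl-5,5-dimethyldecane.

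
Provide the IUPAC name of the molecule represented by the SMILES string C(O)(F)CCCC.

Counting along the main chain through the –OH group gives 5 carbons: the parent is pentane.
The principal characteristic group is an alcohol (–OH), named with the suffix -ol.
Number the chain so that numbering from this end puts the hydroxyl group at C-1 rather than C-5.
This places the hydroxyl at C-1; a fluoro group at C-1.
Assembling the pieces gives 1-fluoropentan-1-ol.

1-fluoropentan-1-ol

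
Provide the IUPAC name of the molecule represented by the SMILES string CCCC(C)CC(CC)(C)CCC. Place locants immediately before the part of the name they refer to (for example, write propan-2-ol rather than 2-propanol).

The parent chain contains 9 carbons (nonane).
Number the chain so that the substituent locant set {4,4,6} is lower than {4,6,6} at the first point of difference.
That gives an ethyl group at C-4; methyl groups at C-4 and C-6.
The substituents are ordered alphabetically, ignoring any di-/tri- multipliers.
Assembling the pieces gives 4-ethyl-4,6-dimethylnonane.

4-ethyl-4,6-dimethylnonane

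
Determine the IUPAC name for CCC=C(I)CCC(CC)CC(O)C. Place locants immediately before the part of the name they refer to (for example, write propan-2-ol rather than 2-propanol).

4-ethyl-7-iododec-7-en-2-ol

The longest chain bearing the –OH group and the multiple bond is 10 carbons long (decane).
An alcohol (–OH) is the principal characteristic group, giving the suffix -ol.
A C=C double bond in the chain gives the infix -ene-.
The numbering direction is chosen so that numbering from this end puts the hydroxyl group at C-2 rather than C-9.
This places the hydroxyl at C-2; the double bond between C-7 and C-8; an ethyl group at C-4; an iodo group at C-7.
Prefixes are listed alphabetically: ethyl, iodo.
The name is 4-ethyl-7-iododec-7-en-2-ol.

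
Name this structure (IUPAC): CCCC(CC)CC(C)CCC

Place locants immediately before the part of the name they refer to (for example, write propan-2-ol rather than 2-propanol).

The parent chain contains 9 carbons (nonane).
Number the chain so that the locant sets are identical either way, so the alphabetically earlier ethyl substituent takes the lower locant (4 rather than 6).
With this numbering: an ethyl group at C-4; a methyl group at C-6.
The substituents are ordered alphabetically, ignoring any di-/tri- multipliers.
Putting it together: 4-ethyl-6-methylnonane.

4-ethyl-6-methylnonane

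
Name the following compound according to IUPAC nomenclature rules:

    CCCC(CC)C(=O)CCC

The longest carbon chain that includes the carbonyl has 8 carbons, so the parent hydride is octane.
The highest-priority functional group is a ketone (C=O on an internal carbon), so the name ends in -one.
Number the chain so that numbering from this end puts the carbonyl group at C-4 rather than C-5.
With this numbering: the carbonyl at C-4; an ethyl group at C-5.
Assembling the pieces gives 5-ethyloctan-4-one.

5-ethyloctan-4-one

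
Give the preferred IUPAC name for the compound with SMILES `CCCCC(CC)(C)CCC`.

4-ethyl-4-methyloctane

The parent chain contains 8 carbons (octane).
The numbering direction is chosen so that the substituent locant set {4,4} is lower than {5,5} at the first point of difference.
That gives an ethyl group at C-4; a methyl group at C-4.
Prefixes are listed alphabetically: ethyl, methyl.
Assembling the pieces gives 4-ethyl-4-methyloctane.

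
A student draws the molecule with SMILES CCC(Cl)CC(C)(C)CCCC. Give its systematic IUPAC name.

3-chloro-5,5-dimethylnonane

The parent chain contains 9 carbons (nonane).
Number the chain so that the substituent locant set {3,5,5} is lower than {5,5,7} at the first point of difference.
With this numbering: a chloro group at C-3; two methyl groups at C-5.
Substituent prefixes are cited in alphabetical order (multiplying prefixes like di-/tri- are ignored for ordering).
Assembling the pieces gives 3-chloro-5,5-dimethylnonane.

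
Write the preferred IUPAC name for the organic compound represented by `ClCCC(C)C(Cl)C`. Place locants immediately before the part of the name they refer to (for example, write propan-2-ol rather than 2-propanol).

The longest carbon chain is 5 atoms: the parent is pentane.
Choose the numbering such that the substituent locant set {1,3,4} is lower than {2,3,5} at the first point of difference.
This places chloro groups at C-1 and C-4; a methyl group at C-3.
Substituent prefixes are cited in alphabetical order (multiplying prefixes like di-/tri- are ignored for ordering).
Assembling the pieces gives 1,4-dichloro-3-methylpentane.

1,4-dichloro-3-methylpentane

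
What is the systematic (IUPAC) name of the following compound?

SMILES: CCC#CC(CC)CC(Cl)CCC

7-chloro-5-ethyldec-3-yne

Counting along the main chain through the multiple bond gives 10 carbons: the parent is decane.
A C≡C triple bond in the chain gives the infix -yne-.
Number the chain so that numbering from this end puts the triple bond at C-3 rather than C-7.
This places the triple bond between C-3 and C-4; a chloro group at C-7; an ethyl group at C-5.
Substituent prefixes are cited in alphabetical order (multiplying prefixes like di-/tri- are ignored for ordering).
The name is 7-chloro-5-ethyldec-3-yne.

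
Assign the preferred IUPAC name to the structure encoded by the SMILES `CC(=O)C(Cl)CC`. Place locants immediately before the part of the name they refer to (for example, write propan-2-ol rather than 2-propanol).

The longest chain bearing the carbonyl is 5 carbons long (pentane).
The highest-priority functional group is a ketone (C=O on an internal carbon), so the name ends in -one.
The numbering direction is chosen so that numbering from this end puts the carbonyl group at C-2 rather than C-4.
With this numbering: the carbonyl at C-2; a chloro group at C-3.
The name is 3-chloropentan-2-one.

3-chloropentan-2-one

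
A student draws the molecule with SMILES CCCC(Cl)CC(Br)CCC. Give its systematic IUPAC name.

The longest continuous carbon chain has 9 atoms, so the parent hydride is nonane.
Number the chain so that the locant sets are identical either way, so the alphabetically earlier bromo substituent takes the lower locant (4 rather than 6).
This places a bromo group at C-4; a chloro group at C-6.
Substituent prefixes are cited in alphabetical order (multiplying prefixes like di-/tri- are ignored for ordering).
Putting it together: 4-bromo-6-chlorononane.

4-bromo-6-chlorononane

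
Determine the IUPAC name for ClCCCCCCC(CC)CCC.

The longest carbon chain is 10 atoms: the parent is decane.
The numbering direction is chosen so that the substituent locant set {1,7} is lower than {4,10} at the first point of difference.
With this numbering: a chloro group at C-1; an ethyl group at C-7.
The substituents are ordered alphabetically, ignoring any di-/tri- multipliers.
Assembling the pieces gives 1-chloro-7-ethyldecane.

1-chloro-7-ethyldecane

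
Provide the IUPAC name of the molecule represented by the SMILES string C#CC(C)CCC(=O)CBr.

1-bromo-5-methylhept-6-yn-2-one

The longest chain bearing the carbonyl and the multiple bond is 7 carbons long (heptane).
The highest-priority functional group is a ketone (C=O on an internal carbon), so the name ends in -one.
There is one C≡C triple bond, indicated by the ending -yne.
Number the chain so that numbering from this end puts the carbonyl group at C-2 rather than C-6.
With this numbering: the carbonyl at C-2; the triple bond between C-6 and C-7; a bromo group at C-1; a methyl group at C-5.
Substituent prefixes are cited in alphabetical order (multiplying prefixes like di-/tri- are ignored for ordering).
The name is 1-bromo-5-methylhept-6-yn-2-one.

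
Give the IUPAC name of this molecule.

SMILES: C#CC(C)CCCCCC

3-methylnon-1-yne

Counting along the main chain through the multiple bond gives 9 carbons: the parent is nonane.
There is one C≡C triple bond, indicated by the ending -yne.
The numbering direction is chosen so that numbering from this end puts the triple bond at C-1 rather than C-8.
That gives the triple bond between C-1 and C-2; a methyl group at C-3.
Assembling the pieces gives 3-methylnon-1-yne.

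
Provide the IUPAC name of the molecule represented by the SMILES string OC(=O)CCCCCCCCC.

The longest chain bearing the –COOH group is 10 carbons long (decane).
The highest-priority functional group is a carboxylic acid (terminal –COOH), so the name ends in -oic acid.
Number the chain so that the carboxylic acid carbon is C-1 by definition.
Putting it together: decanoic acid.

decanoic acid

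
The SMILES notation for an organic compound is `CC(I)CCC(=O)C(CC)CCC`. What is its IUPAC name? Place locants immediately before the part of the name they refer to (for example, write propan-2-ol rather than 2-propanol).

Counting along the main chain through the carbonyl gives 9 carbons: the parent is nonane.
The highest-priority functional group is a ketone (C=O on an internal carbon), so the name ends in -one.
Choose the numbering such that the substituent locant set {2,6} is lower than {4,8} at the first point of difference.
With this numbering: the carbonyl at C-5; an ethyl group at C-6; an iodo group at C-2.
The substituents are ordered alphabetically, ignoring any di-/tri- multipliers.
Assembling the pieces gives 6-ethyl-2-iodononan-5-one.

6-ethyl-2-iodononan-5-one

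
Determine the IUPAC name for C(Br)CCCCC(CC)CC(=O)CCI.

Counting along the main chain through the carbonyl gives 10 carbons: the parent is decane.
The highest-priority functional group is a ketone (C=O on an internal carbon), so the name ends in -one.
Number the chain so that numbering from this end puts the carbonyl group at C-3 rather than C-8.
This places the carbonyl at C-3; a bromo group at C-10; an ethyl group at C-5; an iodo group at C-1.
Prefixes are listed alphabetically: bromo, ethyl, iodo.
Assembling the pieces gives 10-bromo-5-ethyl-1-iododecan-3-one.

10-bromo-5-ethyl-1-iododecan-3-one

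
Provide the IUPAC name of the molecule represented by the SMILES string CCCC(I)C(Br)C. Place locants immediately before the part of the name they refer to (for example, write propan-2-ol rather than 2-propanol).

The parent chain contains 6 carbons (hexane).
The numbering direction is chosen so that the substituent locant set {2,3} is lower than {4,5} at the first point of difference.
That gives a bromo group at C-2; an iodo group at C-3.
Prefixes are listed alphabetically: bromo, iodo.
The name is 2-bromo-3-iodohexane.

2-bromo-3-iodohexane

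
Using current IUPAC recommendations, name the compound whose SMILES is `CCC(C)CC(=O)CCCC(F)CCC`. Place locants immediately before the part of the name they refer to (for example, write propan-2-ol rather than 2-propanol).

9-fluoro-3-methyldodecan-5-one

The longest chain bearing the carbonyl is 12 carbons long (dodecane).
The highest-priority functional group is a ketone (C=O on an internal carbon), so the name ends in -one.
Choose the numbering such that numbering from this end puts the carbonyl group at C-5 rather than C-8.
This places the carbonyl at C-5; a fluoro group at C-9; a methyl group at C-3.
Substituent prefixes are cited in alphabetical order (multiplying prefixes like di-/tri- are ignored for ordering).
Putting it together: 9-fluoro-3-methyldodecan-5-one.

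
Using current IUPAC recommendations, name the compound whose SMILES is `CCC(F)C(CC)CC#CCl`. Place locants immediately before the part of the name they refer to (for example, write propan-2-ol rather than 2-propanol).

1-chloro-4-ethyl-5-fluorohept-1-yne

Counting along the main chain through the multiple bond gives 7 carbons: the parent is heptane.
There is one C≡C triple bond, indicated by the ending -yne.
The numbering direction is chosen so that numbering from this end puts the triple bond at C-1 rather than C-6.
This places the triple bond between C-1 and C-2; a chloro group at C-1; an ethyl group at C-4; a fluoro group at C-5.
Prefixes are listed alphabetically: chloro, ethyl, fluoro.
Putting it together: 1-chloro-4-ethyl-5-fluorohept-1-yne.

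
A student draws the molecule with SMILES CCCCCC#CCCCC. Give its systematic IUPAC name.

Counting along the main chain through the multiple bond gives 11 carbons: the parent is undecane.
There is one C≡C triple bond, indicated by the ending -yne.
Choose the numbering such that numbering from this end puts the triple bond at C-5 rather than C-6.
This places the triple bond between C-5 and C-6.
Assembling the pieces gives undec-5-yne.

undec-5-yne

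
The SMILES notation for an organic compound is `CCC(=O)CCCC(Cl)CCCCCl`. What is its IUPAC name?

7,11-dichloroundecan-3-one

The longest carbon chain that includes the carbonyl has 11 carbons, so the parent hydride is undecane.
The highest-priority functional group is a ketone (C=O on an internal carbon), so the name ends in -one.
The numbering direction is chosen so that numbering from this end puts the carbonyl group at C-3 rather than C-9.
This places the carbonyl at C-3; chloro groups at C-7 and C-11.
Putting it together: 7,11-dichloroundecan-3-one.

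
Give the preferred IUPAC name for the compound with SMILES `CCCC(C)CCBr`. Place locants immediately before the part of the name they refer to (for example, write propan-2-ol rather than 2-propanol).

The parent chain contains 6 carbons (hexane).
The numbering direction is chosen so that the substituent locant set {1,3} is lower than {4,6} at the first point of difference.
That gives a bromo group at C-1; a methyl group at C-3.
Substituent prefixes are cited in alphabetical order (multiplying prefixes like di-/tri- are ignored for ordering).
Assembling the pieces gives 1-bromo-3-methylhexane.

1-bromo-3-methylhexane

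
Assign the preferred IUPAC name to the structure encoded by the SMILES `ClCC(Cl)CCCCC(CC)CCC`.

The longest carbon chain is 10 atoms: the parent is decane.
Number the chain so that the substituent locant set {1,2,7} is lower than {4,9,10} at the first point of difference.
That gives chloro groups at C-1 and C-2; an ethyl group at C-7.
Substituent prefixes are cited in alphabetical order (multiplying prefixes like di-/tri- are ignored for ordering).
Putting it together: 1,2-dichloro-7-ethyldecane.

1,2-dichloro-7-ethyldecane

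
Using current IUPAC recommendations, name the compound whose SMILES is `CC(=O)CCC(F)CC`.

The longest chain bearing the carbonyl is 7 carbons long (heptane).
The highest-priority functional group is a ketone (C=O on an internal carbon), so the name ends in -one.
Number the chain so that numbering from this end puts the carbonyl group at C-2 rather than C-6.
That gives the carbonyl at C-2; a fluoro group at C-5.
Putting it together: 5-fluoroheptan-2-one.

5-fluoroheptan-2-one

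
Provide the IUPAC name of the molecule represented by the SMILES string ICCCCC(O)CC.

The longest carbon chain that includes the –OH group has 7 carbons, so the parent hydride is heptane.
An alcohol (–OH) is the principal characteristic group, giving the suffix -ol.
The numbering direction is chosen so that numbering from this end puts the hydroxyl group at C-3 rather than C-5.
With this numbering: the hydroxyl at C-3; an iodo group at C-7.
The name is 7-iodoheptan-3-ol.

7-iodoheptan-3-ol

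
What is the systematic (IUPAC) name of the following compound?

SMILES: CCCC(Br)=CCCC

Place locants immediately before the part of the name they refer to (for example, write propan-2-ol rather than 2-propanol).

4-bromooct-4-ene

Counting along the main chain through the multiple bond gives 8 carbons: the parent is octane.
A C=C double bond in the chain gives the infix -ene-.
Number the chain so that the substituent locant set {4} is lower than {5} at the first point of difference.
With this numbering: the double bond between C-4 and C-5; a bromo group at C-4.
Putting it together: 4-bromooct-4-ene.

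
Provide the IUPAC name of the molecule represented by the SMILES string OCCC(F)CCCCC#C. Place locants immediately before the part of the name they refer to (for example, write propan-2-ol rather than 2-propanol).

Counting along the main chain through the –OH group and the multiple bond gives 9 carbons: the parent is nonane.
The principal characteristic group is an alcohol (–OH), named with the suffix -ol.
A C≡C triple bond in the chain gives the infix -yne-.
The numbering direction is chosen so that numbering from this end puts the hydroxyl group at C-1 rather than C-9.
With this numbering: the hydroxyl at C-1; the triple bond between C-8 and C-9; a fluoro group at C-3.
Assembling the pieces gives 3-fluoronon-8-yn-1-ol.

3-fluoronon-8-yn-1-ol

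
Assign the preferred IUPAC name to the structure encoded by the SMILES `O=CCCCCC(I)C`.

6-iodoheptanal

Counting along the main chain through the –CHO group gives 7 carbons: the parent is heptane.
The highest-priority functional group is an aldehyde (terminal –CHO), so the name ends in -al.
Number the chain so that the aldehyde carbon is C-1 by definition.
With this numbering: an iodo group at C-6.
The name is 6-iodoheptanal.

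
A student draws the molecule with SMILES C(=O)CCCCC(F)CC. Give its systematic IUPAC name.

The longest carbon chain that includes the –CHO group has 8 carbons, so the parent hydride is octane.
The highest-priority functional group is an aldehyde (terminal –CHO), so the name ends in -al.
Choose the numbering such that the aldehyde carbon is C-1 by definition.
This places a fluoro group at C-6.
The name is 6-fluorooctanal.

6-fluorooctanal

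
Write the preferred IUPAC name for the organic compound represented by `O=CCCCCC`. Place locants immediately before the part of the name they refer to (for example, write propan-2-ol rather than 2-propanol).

hexanal

Counting along the main chain through the –CHO group gives 6 carbons: the parent is hexane.
The highest-priority functional group is an aldehyde (terminal –CHO), so the name ends in -al.
Number the chain so that the aldehyde carbon is C-1 by definition.
Assembling the pieces gives hexanal.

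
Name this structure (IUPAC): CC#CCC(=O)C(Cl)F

1-chloro-1-fluorohex-4-yn-2-one

Counting along the main chain through the carbonyl and the multiple bond gives 6 carbons: the parent is hexane.
The highest-priority functional group is a ketone (C=O on an internal carbon), so the name ends in -one.
A C≡C triple bond in the chain gives the infix -yne-.
Choose the numbering such that numbering from this end puts the carbonyl group at C-2 rather than C-5.
That gives the carbonyl at C-2; the triple bond between C-4 and C-5; a chloro group at C-1; a fluoro group at C-1.
Substituent prefixes are cited in alphabetical order (multiplying prefixes like di-/tri- are ignored for ordering).
Assembling the pieces gives 1-chloro-1-fluorohex-4-yn-2-one.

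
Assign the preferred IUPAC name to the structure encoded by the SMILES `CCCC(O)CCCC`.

octan-4-ol

The longest chain bearing the –OH group is 8 carbons long (octane).
The highest-priority functional group is an alcohol (–OH), so the name ends in -ol.
Choose the numbering such that numbering from this end puts the hydroxyl group at C-4 rather than C-5.
This places the hydroxyl at C-4.
The name is octan-4-ol.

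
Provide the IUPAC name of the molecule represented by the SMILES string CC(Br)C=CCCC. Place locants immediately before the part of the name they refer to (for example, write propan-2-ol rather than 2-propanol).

The longest carbon chain that includes the multiple bond has 7 carbons, so the parent hydride is heptane.
A C=C double bond in the chain gives the infix -ene-.
Number the chain so that numbering from this end puts the double bond at C-3 rather than C-4.
That gives the double bond between C-3 and C-4; a bromo group at C-2.
The name is 2-bromohept-3-ene.

2-bromohept-3-ene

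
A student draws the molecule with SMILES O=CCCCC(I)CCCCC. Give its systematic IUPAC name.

5-iododecanal

Counting along the main chain through the –CHO group gives 10 carbons: the parent is decane.
The highest-priority functional group is an aldehyde (terminal –CHO), so the name ends in -al.
The numbering direction is chosen so that the aldehyde carbon is C-1 by definition.
With this numbering: an iodo group at C-5.
Assembling the pieces gives 5-iododecanal.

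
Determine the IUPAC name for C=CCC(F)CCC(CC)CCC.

7-ethyl-4-fluorodec-1-ene

The longest carbon chain that includes the multiple bond has 10 carbons, so the parent hydride is decane.
There is one C=C double bond, indicated by the ending -ene.
The numbering direction is chosen so that numbering from this end puts the double bond at C-1 rather than C-9.
With this numbering: the double bond between C-1 and C-2; an ethyl group at C-7; a fluoro group at C-4.
Prefixes are listed alphabetically: ethyl, fluoro.
Assembling the pieces gives 7-ethyl-4-fluorodec-1-ene.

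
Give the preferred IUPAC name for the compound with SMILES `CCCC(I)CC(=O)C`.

The longest carbon chain that includes the carbonyl has 7 carbons, so the parent hydride is heptane.
The highest-priority functional group is a ketone (C=O on an internal carbon), so the name ends in -one.
The numbering direction is chosen so that numbering from this end puts the carbonyl group at C-2 rather than C-6.
This places the carbonyl at C-2; an iodo group at C-4.
Putting it together: 4-iodoheptan-2-one.

4-iodoheptan-2-one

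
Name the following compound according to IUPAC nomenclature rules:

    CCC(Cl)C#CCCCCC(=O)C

The longest carbon chain that includes the carbonyl and the multiple bond has 11 carbons, so the parent hydride is undecane.
A ketone (C=O on an internal carbon) is the principal characteristic group, giving the suffix -one.
There is one C≡C triple bond, indicated by the ending -yne.
The numbering direction is chosen so that numbering from this end puts the carbonyl group at C-2 rather than C-10.
This places the carbonyl at C-2; the triple bond between C-7 and C-8; a chloro group at C-9.
Assembling the pieces gives 9-chloroundec-7-yn-2-one.

9-chloroundec-7-yn-2-one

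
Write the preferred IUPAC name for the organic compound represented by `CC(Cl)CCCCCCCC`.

The parent chain contains 10 carbons (decane).
Number the chain so that the substituent locant set {2} is lower than {9} at the first point of difference.
This places a chloro group at C-2.
The name is 2-chlorodecane.

2-chlorodecane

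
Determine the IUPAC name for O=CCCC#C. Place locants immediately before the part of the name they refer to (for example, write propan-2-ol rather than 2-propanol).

pent-4-ynal

The longest carbon chain that includes the –CHO group and the multiple bond has 5 carbons, so the parent hydride is pentane.
The highest-priority functional group is an aldehyde (terminal –CHO), so the name ends in -al.
A C≡C triple bond in the chain gives the infix -yne-.
Number the chain so that the aldehyde carbon is C-1 by definition.
With this numbering: the triple bond between C-4 and C-5.
The name is pent-4-ynal.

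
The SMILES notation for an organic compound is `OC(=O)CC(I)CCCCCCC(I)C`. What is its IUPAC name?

3,10-diiodoundecanoic acid

Counting along the main chain through the –COOH group gives 11 carbons: the parent is undecane.
The principal characteristic group is a carboxylic acid (terminal –COOH), named with the suffix -oic acid.
Number the chain so that the carboxylic acid carbon is C-1 by definition.
That gives iodo groups at C-3 and C-10.
The name is 3,10-diiodoundecanoic acid.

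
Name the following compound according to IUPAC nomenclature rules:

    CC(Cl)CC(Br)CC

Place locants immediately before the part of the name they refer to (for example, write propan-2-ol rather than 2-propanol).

The longest continuous carbon chain has 6 atoms, so the parent hydride is hexane.
Choose the numbering such that the substituent locant set {2,4} is lower than {3,5} at the first point of difference.
With this numbering: a bromo group at C-4; a chloro group at C-2.
Prefixes are listed alphabetically: bromo, chloro.
The name is 4-bromo-2-chlorohexane.

4-bromo-2-chlorohexane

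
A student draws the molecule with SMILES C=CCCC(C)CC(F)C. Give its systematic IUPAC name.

7-fluoro-5-methyloct-1-ene

The longest carbon chain that includes the multiple bond has 8 carbons, so the parent hydride is octane.
There is one C=C double bond, indicated by the ending -ene.
Number the chain so that numbering from this end puts the double bond at C-1 rather than C-7.
With this numbering: the double bond between C-1 and C-2; a fluoro group at C-7; a methyl group at C-5.
Prefixes are listed alphabetically: fluoro, methyl.
The name is 7-fluoro-5-methyloct-1-ene.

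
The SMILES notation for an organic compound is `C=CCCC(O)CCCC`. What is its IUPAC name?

non-1-en-5-ol

The longest carbon chain that includes the –OH group and the multiple bond has 9 carbons, so the parent hydride is nonane.
The highest-priority functional group is an alcohol (–OH), so the name ends in -ol.
There is one C=C double bond, indicated by the ending -ene.
Choose the numbering such that numbering from this end puts the double bond at C-1 rather than C-8.
That gives the hydroxyl at C-5; the double bond between C-1 and C-2.
Assembling the pieces gives non-1-en-5-ol.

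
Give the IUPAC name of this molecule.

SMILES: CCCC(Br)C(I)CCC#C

6-bromo-5-iodonon-1-yne

The longest carbon chain that includes the multiple bond has 9 carbons, so the parent hydride is nonane.
There is one C≡C triple bond, indicated by the ending -yne.
Number the chain so that numbering from this end puts the triple bond at C-1 rather than C-8.
This places the triple bond between C-1 and C-2; a bromo group at C-6; an iodo group at C-5.
Substituent prefixes are cited in alphabetical order (multiplying prefixes like di-/tri- are ignored for ordering).
Assembling the pieces gives 6-bromo-5-iodonon-1-yne.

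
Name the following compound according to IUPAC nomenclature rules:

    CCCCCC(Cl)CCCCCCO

The longest chain bearing the –OH group is 12 carbons long (dodecane).
An alcohol (–OH) is the principal characteristic group, giving the suffix -ol.
Number the chain so that numbering from this end puts the hydroxyl group at C-1 rather than C-12.
This places the hydroxyl at C-1; a chloro group at C-7.
Assembling the pieces gives 7-chlorododecan-1-ol.

7-chlorododecan-1-ol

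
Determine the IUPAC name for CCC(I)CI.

1,2-diiodobutane

The parent chain contains 4 carbons (butane).
Number the chain so that the substituent locant set {1,2} is lower than {3,4} at the first point of difference.
That gives iodo groups at C-1 and C-2.
Assembling the pieces gives 1,2-diiodobutane.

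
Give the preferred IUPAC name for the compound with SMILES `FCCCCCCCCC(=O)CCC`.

Counting along the main chain through the carbonyl gives 12 carbons: the parent is dodecane.
The principal characteristic group is a ketone (C=O on an internal carbon), named with the suffix -one.
The numbering direction is chosen so that numbering from this end puts the carbonyl group at C-4 rather than C-9.
That gives the carbonyl at C-4; a fluoro group at C-12.
The name is 12-fluorododecan-4-one.

12-fluorododecan-4-one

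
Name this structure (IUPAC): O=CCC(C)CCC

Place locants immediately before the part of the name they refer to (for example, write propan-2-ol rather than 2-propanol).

The longest carbon chain that includes the –CHO group has 6 carbons, so the parent hydride is hexane.
The highest-priority functional group is an aldehyde (terminal –CHO), so the name ends in -al.
The numbering direction is chosen so that the aldehyde carbon is C-1 by definition.
With this numbering: a methyl group at C-3.
The name is 3-methylhexanal.

3-methylhexanal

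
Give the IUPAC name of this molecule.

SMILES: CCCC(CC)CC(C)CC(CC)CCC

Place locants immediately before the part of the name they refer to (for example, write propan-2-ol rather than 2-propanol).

The longest continuous carbon chain has 11 atoms, so the parent hydride is undecane.
The molecule is symmetric, so either numbering direction gives the same locants.
With this numbering: ethyl groups at C-4 and C-8; a methyl group at C-6.
Prefixes are listed alphabetically: ethyl, methyl.
Putting it together: 4,8-diethyl-6-methylundecane.

4,8-diethyl-6-methylundecane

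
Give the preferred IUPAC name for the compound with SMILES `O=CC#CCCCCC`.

Counting along the main chain through the –CHO group and the multiple bond gives 8 carbons: the parent is octane.
The highest-priority functional group is an aldehyde (terminal –CHO), so the name ends in -al.
The chain contains a C≡C triple bond, so the unsaturation ending is -yne.
Choose the numbering such that the aldehyde carbon is C-1 by definition.
This places the triple bond between C-2 and C-3.
Assembling the pieces gives oct-2-ynal.

oct-2-ynal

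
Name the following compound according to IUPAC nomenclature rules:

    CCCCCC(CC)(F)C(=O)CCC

5-ethyl-5-fluorodecan-4-one

The longest chain bearing the carbonyl is 10 carbons long (decane).
The highest-priority functional group is a ketone (C=O on an internal carbon), so the name ends in -one.
Choose the numbering such that numbering from this end puts the carbonyl group at C-4 rather than C-7.
With this numbering: the carbonyl at C-4; an ethyl group at C-5; a fluoro group at C-5.
Prefixes are listed alphabetically: ethyl, fluoro.
Putting it together: 5-ethyl-5-fluorodecan-4-one.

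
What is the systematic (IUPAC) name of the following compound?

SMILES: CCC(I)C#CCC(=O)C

The longest chain bearing the carbonyl and the multiple bond is 8 carbons long (octane).
The principal characteristic group is a ketone (C=O on an internal carbon), named with the suffix -one.
The chain contains a C≡C triple bond, so the unsaturation ending is -yne.
The numbering direction is chosen so that numbering from this end puts the carbonyl group at C-2 rather than C-7.
This places the carbonyl at C-2; the triple bond between C-4 and C-5; an iodo group at C-6.
The name is 6-iodooct-4-yn-2-one.

6-iodooct-4-yn-2-one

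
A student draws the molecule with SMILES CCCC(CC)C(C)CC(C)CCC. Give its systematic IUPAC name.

The parent chain contains 10 carbons (decane).
The numbering direction is chosen so that the substituent locant set {4,5,7} is lower than {4,6,7} at the first point of difference.
This places an ethyl group at C-4; methyl groups at C-5 and C-7.
The substituents are ordered alphabetically, ignoring any di-/tri- multipliers.
The name is 4-ethyl-5,7-dimethyldecane.

4-ethyl-5,7-dimethyldecane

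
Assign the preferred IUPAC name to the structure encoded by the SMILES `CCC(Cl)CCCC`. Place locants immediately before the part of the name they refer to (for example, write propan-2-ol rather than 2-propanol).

The parent chain contains 7 carbons (heptane).
Number the chain so that the substituent locant set {3} is lower than {5} at the first point of difference.
With this numbering: a chloro group at C-3.
Putting it together: 3-chloroheptane.

3-chloroheptane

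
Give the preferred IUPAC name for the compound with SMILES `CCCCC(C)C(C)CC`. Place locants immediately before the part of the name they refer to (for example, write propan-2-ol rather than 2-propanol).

3,4-dimethyloctane

The longest carbon chain is 8 atoms: the parent is octane.
Choose the numbering such that the substituent locant set {3,4} is lower than {5,6} at the first point of difference.
With this numbering: methyl groups at C-3 and C-4.
The name is 3,4-dimethyloctane.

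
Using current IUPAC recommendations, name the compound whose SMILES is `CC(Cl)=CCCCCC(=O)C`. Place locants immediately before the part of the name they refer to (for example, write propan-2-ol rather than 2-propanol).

8-chloronon-7-en-2-one

Counting along the main chain through the carbonyl and the multiple bond gives 9 carbons: the parent is nonane.
The principal characteristic group is a ketone (C=O on an internal carbon), named with the suffix -one.
There is one C=C double bond, indicated by the ending -ene.
Number the chain so that numbering from this end puts the carbonyl group at C-2 rather than C-8.
With this numbering: the carbonyl at C-2; the double bond between C-7 and C-8; a chloro group at C-8.
Putting it together: 8-chloronon-7-en-2-one.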